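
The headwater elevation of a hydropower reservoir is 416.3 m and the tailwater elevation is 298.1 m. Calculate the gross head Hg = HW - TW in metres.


Hg = 416.3 - 298.1 = 118.2000 m


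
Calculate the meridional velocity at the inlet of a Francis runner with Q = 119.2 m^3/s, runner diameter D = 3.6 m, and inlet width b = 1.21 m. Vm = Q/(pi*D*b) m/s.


Vm = 119.2 / (pi * 3.6 * 1.21) = 8.7104 m/s


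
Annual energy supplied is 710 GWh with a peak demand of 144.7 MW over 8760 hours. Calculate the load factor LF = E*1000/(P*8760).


LF = 710 * 1000 / (144.7 * 8760) = 0.5601


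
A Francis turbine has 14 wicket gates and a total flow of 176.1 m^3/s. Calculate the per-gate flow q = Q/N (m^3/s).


q = 176.1 / 14 = 12.5786 m^3/s


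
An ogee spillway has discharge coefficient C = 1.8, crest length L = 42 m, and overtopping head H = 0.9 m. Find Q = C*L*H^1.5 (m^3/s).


Q = 1.8 * 42 * 0.9^1.5 = 64.5484 m^3/s


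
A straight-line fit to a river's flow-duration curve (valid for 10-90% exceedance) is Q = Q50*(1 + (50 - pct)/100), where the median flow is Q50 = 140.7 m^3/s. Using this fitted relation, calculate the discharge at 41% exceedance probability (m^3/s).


Q = 140.7 * (1 + (50 - 41)/100) = 153.3630 m^3/s


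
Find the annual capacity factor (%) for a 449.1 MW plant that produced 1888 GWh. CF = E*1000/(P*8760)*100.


CF = 1888 * 1000 / (449.1 * 8760) * 100 = 47.9905 %


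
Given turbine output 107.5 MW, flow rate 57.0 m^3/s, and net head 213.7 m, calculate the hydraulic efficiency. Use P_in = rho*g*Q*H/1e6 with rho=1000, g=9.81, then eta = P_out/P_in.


P_in = 1000 * 9.81 * 57.0 * 213.7 / 1e6 = 119.4946 MW
eta = 107.5 / 119.4946 = 0.8996


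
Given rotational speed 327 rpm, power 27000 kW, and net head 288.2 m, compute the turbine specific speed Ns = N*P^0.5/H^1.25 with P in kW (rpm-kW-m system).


Ns = 327 * 27000^0.5 / 288.2^1.25 = 45.2493


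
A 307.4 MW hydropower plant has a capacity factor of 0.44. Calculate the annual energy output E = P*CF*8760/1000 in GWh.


E = 307.4 * 0.44 * 8760 / 1000 = 1184.8426 GWh


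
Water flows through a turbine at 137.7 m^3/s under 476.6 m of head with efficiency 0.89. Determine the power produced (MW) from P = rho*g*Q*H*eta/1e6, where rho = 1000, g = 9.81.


P = 1000 * 9.81 * 137.7 * 476.6 * 0.89 / 1e6 = 572.9899 MW


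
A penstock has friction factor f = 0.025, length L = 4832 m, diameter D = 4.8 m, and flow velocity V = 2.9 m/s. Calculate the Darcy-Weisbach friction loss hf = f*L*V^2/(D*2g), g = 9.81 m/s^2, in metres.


hf = 0.025 * 4832 * 2.9^2 / (4.8 * 2 * 9.81) = 10.7875 m


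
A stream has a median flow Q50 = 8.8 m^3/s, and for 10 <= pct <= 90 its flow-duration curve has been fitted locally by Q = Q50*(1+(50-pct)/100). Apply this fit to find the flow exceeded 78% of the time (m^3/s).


Q = 8.8 * (1 + (50 - 78)/100) = 6.3360 m^3/s


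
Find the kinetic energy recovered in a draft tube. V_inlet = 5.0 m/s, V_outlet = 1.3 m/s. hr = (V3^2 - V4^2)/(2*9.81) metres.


hr = (5.0^2 - 1.3^2) / (2*9.81) = 1.1881 m


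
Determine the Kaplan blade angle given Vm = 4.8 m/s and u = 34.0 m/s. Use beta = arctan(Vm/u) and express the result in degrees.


beta = arctan(4.8 / 34.0) = 8.0357 degrees


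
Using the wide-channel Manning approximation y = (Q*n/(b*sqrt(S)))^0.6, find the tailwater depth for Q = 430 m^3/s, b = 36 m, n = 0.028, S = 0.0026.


y = (430 * 0.028 / (36 * 0.0026^0.5))^0.6 = 3.0910 m


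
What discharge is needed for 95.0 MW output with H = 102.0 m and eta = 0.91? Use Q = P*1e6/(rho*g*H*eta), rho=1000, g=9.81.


Q = 95.0 * 1e6 / (1000 * 9.81 * 102.0 * 0.91) = 104.3309 m^3/s


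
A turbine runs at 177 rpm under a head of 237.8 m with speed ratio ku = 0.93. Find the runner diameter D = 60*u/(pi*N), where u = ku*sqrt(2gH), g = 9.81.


u = 0.93 * sqrt(2*9.81*237.8) = 63.5241 m/s
D = 60 * 63.5241 / (pi * 177) = 6.8544 m


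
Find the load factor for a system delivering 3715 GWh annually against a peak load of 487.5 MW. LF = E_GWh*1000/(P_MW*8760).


LF = 3715 * 1000 / (487.5 * 8760) = 0.8699


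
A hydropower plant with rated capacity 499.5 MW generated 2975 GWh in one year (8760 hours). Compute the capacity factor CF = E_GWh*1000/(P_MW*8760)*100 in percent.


CF = 2975 * 1000 / (499.5 * 8760) * 100 = 67.9904 %


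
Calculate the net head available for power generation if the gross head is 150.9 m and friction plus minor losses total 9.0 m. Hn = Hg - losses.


Hn = 150.9 - 9.0 = 141.9000 m


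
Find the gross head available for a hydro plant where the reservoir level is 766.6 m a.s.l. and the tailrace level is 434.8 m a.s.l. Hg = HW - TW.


Hg = 766.6 - 434.8 = 331.8000 m


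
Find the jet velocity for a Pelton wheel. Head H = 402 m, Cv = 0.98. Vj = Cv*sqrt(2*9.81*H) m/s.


Vj = 0.98 * sqrt(2*9.81*402) = 87.0339 m/s


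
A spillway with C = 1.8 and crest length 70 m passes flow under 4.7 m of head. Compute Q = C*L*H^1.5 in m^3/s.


Q = 1.8 * 70 * 4.7^1.5 = 1283.8590 m^3/s


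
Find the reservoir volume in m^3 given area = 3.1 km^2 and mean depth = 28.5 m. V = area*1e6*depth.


V = 3.1 * 1e6 * 28.5 = 8.8350e+07 m^3


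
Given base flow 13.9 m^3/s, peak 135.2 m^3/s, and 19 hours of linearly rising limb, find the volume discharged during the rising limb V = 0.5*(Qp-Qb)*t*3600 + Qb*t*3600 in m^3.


V = 0.5*(135.2 - 13.9)*19*3600 + 13.9*19*3600 = 5.0992e+06 m^3


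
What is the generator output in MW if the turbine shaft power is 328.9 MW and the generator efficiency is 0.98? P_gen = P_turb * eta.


P_gen = 328.9 * 0.98 = 322.3220 MW


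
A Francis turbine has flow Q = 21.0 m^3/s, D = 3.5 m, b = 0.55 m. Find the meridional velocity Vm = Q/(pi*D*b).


Vm = 21.0 / (pi * 3.5 * 0.55) = 3.4725 m/s


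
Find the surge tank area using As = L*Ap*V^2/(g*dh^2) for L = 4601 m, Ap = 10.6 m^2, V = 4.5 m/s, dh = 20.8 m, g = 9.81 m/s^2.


As = 4601 * 10.6 * 4.5^2 / (9.81 * 20.8^2) = 232.6952 m^2


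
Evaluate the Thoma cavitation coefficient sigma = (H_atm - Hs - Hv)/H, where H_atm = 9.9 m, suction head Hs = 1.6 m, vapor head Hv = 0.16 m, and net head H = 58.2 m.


sigma = (9.9 - 1.6 - 0.16) / 58.2 = 0.1399


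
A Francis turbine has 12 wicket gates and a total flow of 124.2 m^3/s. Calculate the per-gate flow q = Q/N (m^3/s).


q = 124.2 / 12 = 10.3500 m^3/s


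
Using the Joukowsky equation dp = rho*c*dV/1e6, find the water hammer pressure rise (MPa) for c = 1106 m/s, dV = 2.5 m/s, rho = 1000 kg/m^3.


dp = 1000 * 1106 * 2.5 / 1e6 = 2.7650 MPa


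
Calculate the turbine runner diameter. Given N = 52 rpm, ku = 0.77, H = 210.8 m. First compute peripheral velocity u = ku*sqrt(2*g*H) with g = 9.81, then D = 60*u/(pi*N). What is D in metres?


u = 0.77 * sqrt(2*9.81*210.8) = 49.5194 m/s
D = 60 * 49.5194 / (pi * 52) = 18.1875 m


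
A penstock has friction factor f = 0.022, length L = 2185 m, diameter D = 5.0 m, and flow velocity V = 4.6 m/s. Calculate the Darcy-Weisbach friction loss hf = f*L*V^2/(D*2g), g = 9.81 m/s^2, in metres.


hf = 0.022 * 2185 * 4.6^2 / (5.0 * 2 * 9.81) = 10.3686 m


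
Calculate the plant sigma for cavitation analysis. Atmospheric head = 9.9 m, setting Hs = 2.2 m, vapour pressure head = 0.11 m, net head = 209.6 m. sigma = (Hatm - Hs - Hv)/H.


sigma = (9.9 - 2.2 - 0.11) / 209.6 = 0.0362


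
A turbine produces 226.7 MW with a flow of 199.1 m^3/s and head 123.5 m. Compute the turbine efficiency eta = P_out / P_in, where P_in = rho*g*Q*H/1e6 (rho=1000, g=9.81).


P_in = 1000 * 9.81 * 199.1 * 123.5 / 1e6 = 241.2166 MW
eta = 226.7 / 241.2166 = 0.9398


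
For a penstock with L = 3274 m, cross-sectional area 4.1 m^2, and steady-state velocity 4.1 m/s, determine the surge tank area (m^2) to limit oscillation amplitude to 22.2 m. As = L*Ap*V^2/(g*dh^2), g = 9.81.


As = 3274 * 4.1 * 4.1^2 / (9.81 * 22.2^2) = 46.6719 m^2


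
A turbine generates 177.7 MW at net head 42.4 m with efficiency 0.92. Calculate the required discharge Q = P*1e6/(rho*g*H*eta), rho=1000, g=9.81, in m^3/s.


Q = 177.7 * 1e6 / (1000 * 9.81 * 42.4 * 0.92) = 464.3706 m^3/s


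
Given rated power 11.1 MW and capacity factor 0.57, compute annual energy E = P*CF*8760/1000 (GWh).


E = 11.1 * 0.57 * 8760 / 1000 = 55.4245 GWh


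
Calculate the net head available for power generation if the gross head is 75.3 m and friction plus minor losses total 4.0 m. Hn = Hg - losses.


Hn = 75.3 - 4.0 = 71.3000 m


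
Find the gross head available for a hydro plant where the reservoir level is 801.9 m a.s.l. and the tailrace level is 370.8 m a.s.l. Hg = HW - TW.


Hg = 801.9 - 370.8 = 431.1000 m


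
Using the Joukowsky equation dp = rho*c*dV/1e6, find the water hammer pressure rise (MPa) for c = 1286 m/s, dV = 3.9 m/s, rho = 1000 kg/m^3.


dp = 1000 * 1286 * 3.9 / 1e6 = 5.0154 MPa


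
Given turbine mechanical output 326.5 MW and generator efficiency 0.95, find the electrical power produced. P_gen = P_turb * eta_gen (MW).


P_gen = 326.5 * 0.95 = 310.1750 MW


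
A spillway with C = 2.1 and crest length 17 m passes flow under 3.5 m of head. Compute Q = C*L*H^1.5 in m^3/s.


Q = 2.1 * 17 * 3.5^1.5 = 233.7600 m^3/s


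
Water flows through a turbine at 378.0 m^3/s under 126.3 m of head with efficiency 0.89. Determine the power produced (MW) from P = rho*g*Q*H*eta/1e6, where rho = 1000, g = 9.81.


P = 1000 * 9.81 * 378.0 * 126.3 * 0.89 / 1e6 = 416.8254 MW


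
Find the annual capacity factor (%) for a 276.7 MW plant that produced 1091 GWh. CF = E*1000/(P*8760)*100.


CF = 1091 * 1000 / (276.7 * 8760) * 100 = 45.0103 %


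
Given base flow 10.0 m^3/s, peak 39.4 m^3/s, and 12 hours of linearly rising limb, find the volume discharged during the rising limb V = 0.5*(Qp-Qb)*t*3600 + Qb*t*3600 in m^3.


V = 0.5*(39.4 - 10.0)*12*3600 + 10.0*12*3600 = 1.0670e+06 m^3


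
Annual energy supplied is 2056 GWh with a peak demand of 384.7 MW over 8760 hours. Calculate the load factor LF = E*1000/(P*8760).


LF = 2056 * 1000 / (384.7 * 8760) = 0.6101


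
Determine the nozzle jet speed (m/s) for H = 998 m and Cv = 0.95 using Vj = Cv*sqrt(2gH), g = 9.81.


Vj = 0.95 * sqrt(2*9.81*998) = 132.9347 m/s


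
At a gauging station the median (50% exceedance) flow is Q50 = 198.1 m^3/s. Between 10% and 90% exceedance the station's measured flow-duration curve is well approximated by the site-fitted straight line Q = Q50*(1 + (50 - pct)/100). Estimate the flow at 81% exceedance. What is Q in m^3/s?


Q = 198.1 * (1 + (50 - 81)/100) = 136.6890 m^3/s


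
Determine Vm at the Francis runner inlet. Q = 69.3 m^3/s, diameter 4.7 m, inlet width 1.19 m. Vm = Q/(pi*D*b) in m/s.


Vm = 69.3 / (pi * 4.7 * 1.19) = 3.9440 m/s


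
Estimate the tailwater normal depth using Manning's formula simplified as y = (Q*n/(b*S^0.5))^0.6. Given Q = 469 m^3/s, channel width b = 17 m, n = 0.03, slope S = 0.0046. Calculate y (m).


y = (469 * 0.03 / (17 * 0.0046^0.5))^0.6 = 4.4862 m


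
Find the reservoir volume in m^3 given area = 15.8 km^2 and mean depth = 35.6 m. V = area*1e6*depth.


V = 15.8 * 1e6 * 35.6 = 5.6248e+08 m^3


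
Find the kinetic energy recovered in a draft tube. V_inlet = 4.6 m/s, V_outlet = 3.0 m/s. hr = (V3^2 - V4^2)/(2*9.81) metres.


hr = (4.6^2 - 3.0^2) / (2*9.81) = 0.6198 m


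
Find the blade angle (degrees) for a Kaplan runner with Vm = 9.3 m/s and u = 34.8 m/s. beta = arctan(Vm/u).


beta = arctan(9.3 / 34.8) = 14.9622 degrees


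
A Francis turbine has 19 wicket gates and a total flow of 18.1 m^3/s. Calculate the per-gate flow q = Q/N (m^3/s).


q = 18.1 / 19 = 0.9526 m^3/s


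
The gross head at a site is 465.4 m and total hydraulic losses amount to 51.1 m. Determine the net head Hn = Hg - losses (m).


Hn = 465.4 - 51.1 = 414.3000 m


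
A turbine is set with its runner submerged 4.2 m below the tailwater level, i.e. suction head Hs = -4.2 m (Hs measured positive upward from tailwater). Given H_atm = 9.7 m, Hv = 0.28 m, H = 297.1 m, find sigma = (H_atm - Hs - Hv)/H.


sigma = (9.7 - (-4.2) - 0.28) / 297.1 = 0.0458


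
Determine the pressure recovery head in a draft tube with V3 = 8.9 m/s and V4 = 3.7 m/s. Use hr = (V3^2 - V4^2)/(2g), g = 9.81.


hr = (8.9^2 - 3.7^2) / (2*9.81) = 3.3394 m


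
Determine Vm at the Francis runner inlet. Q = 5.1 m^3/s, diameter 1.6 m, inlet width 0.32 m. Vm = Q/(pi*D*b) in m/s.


Vm = 5.1 / (pi * 1.6 * 0.32) = 3.1707 m/s


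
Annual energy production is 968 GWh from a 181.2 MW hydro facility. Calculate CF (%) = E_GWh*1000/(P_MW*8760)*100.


CF = 968 * 1000 / (181.2 * 8760) * 100 = 60.9836 %


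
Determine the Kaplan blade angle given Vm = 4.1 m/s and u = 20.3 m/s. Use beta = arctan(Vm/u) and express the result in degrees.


beta = arctan(4.1 / 20.3) = 11.4184 degrees


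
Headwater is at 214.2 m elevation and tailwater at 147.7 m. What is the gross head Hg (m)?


Hg = 214.2 - 147.7 = 66.5000 m


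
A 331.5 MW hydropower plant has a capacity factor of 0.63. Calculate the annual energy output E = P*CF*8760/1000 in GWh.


E = 331.5 * 0.63 * 8760 / 1000 = 1829.4822 GWh


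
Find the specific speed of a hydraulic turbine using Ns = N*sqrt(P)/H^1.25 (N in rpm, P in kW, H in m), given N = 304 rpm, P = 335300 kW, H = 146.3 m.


Ns = 304 * 335300^0.5 / 146.3^1.25 = 345.9672


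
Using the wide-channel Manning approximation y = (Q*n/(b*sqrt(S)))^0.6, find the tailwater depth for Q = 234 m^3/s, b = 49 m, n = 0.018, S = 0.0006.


y = (234 * 0.018 / (49 * 0.0006^0.5))^0.6 = 2.1239 m


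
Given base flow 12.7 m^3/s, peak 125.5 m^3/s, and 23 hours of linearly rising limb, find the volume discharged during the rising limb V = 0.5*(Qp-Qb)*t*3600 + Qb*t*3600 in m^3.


V = 0.5*(125.5 - 12.7)*23*3600 + 12.7*23*3600 = 5.7215e+06 m^3


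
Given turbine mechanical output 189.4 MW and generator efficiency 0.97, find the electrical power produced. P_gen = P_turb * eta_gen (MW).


P_gen = 189.4 * 0.97 = 183.7180 MW


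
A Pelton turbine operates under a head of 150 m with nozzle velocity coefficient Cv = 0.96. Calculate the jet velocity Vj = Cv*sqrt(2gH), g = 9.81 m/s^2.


Vj = 0.96 * sqrt(2*9.81*150) = 52.0794 m/s


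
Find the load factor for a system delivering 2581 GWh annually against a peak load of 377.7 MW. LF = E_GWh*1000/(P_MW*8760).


LF = 2581 * 1000 / (377.7 * 8760) = 0.7801


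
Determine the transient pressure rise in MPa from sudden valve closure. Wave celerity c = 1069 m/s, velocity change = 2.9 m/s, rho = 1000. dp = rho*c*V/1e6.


dp = 1000 * 1069 * 2.9 / 1e6 = 3.1001 MPa


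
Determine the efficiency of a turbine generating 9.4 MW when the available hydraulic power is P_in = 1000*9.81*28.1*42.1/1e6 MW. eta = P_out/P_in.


P_in = 1000 * 9.81 * 28.1 * 42.1 / 1e6 = 11.6053 MW
eta = 9.4 / 11.6053 = 0.8100


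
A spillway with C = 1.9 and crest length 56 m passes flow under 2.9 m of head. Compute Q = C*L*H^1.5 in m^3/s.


Q = 1.9 * 56 * 2.9^1.5 = 525.4587 m^3/s


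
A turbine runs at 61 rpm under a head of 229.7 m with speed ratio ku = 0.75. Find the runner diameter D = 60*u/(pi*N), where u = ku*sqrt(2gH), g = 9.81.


u = 0.75 * sqrt(2*9.81*229.7) = 50.3490 m/s
D = 60 * 50.3490 / (pi * 61) = 15.7639 m


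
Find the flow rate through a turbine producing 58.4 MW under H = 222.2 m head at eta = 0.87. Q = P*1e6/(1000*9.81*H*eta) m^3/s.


Q = 58.4 * 1e6 / (1000 * 9.81 * 222.2 * 0.87) = 30.7950 m^3/s


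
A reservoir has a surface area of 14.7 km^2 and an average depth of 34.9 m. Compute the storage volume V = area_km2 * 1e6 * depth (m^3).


V = 14.7 * 1e6 * 34.9 = 5.1303e+08 m^3


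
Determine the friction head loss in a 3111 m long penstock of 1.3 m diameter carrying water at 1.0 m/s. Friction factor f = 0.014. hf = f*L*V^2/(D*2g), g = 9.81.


hf = 0.014 * 3111 * 1.0^2 / (1.3 * 2 * 9.81) = 1.7076 m


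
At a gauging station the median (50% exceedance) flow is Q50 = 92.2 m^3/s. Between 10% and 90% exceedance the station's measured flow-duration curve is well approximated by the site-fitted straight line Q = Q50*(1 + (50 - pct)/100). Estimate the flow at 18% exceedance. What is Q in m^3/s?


Q = 92.2 * (1 + (50 - 18)/100) = 121.7040 m^3/s


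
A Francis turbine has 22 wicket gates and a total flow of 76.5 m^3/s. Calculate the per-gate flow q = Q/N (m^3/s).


q = 76.5 / 22 = 3.4773 m^3/s


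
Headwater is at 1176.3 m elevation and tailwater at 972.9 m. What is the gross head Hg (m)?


Hg = 1176.3 - 972.9 = 203.4000 m


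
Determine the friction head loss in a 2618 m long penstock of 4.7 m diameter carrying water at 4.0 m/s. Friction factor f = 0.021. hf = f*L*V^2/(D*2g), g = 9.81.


hf = 0.021 * 2618 * 4.0^2 / (4.7 * 2 * 9.81) = 9.5392 m


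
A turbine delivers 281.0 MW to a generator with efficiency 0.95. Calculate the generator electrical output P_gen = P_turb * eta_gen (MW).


P_gen = 281.0 * 0.95 = 266.9500 MW


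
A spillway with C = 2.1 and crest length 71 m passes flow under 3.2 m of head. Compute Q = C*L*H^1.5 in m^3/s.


Q = 2.1 * 71 * 3.2^1.5 = 853.4982 m^3/s


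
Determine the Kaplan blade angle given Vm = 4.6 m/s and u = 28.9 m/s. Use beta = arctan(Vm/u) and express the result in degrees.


beta = arctan(4.6 / 28.9) = 9.0439 degrees


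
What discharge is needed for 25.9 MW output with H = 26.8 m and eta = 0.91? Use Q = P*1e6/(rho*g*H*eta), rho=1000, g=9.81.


Q = 25.9 * 1e6 / (1000 * 9.81 * 26.8 * 0.91) = 108.2566 m^3/s


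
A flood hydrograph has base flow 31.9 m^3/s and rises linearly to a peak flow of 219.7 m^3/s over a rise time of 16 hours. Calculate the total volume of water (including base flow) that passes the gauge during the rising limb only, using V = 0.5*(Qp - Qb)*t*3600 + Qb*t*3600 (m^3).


V = 0.5*(219.7 - 31.9)*16*3600 + 31.9*16*3600 = 7.2461e+06 m^3


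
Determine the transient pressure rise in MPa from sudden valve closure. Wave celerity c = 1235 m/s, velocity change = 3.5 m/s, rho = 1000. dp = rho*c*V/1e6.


dp = 1000 * 1235 * 3.5 / 1e6 = 4.3225 MPa


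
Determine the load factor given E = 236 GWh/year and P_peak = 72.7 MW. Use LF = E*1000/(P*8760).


LF = 236 * 1000 / (72.7 * 8760) = 0.3706


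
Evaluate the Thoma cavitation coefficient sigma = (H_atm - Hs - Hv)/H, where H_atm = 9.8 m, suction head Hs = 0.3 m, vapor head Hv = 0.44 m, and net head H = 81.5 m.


sigma = (9.8 - 0.3 - 0.44) / 81.5 = 0.1112


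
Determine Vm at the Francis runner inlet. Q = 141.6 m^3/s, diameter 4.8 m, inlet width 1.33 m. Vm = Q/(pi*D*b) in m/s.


Vm = 141.6 / (pi * 4.8 * 1.33) = 7.0603 m/s


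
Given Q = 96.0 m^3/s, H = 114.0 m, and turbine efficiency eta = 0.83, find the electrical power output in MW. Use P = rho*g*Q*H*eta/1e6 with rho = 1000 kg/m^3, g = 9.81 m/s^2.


P = 1000 * 9.81 * 96.0 * 114.0 * 0.83 / 1e6 = 89.1093 MW


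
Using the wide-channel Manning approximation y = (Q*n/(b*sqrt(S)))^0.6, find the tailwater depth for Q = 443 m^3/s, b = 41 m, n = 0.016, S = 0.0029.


y = (443 * 0.016 / (41 * 0.0029^0.5))^0.6 = 2.0134 m


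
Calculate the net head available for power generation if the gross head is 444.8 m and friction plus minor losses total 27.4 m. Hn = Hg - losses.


Hn = 444.8 - 27.4 = 417.4000 m


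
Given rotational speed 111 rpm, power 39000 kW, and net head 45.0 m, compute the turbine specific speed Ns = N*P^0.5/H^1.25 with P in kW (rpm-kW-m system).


Ns = 111 * 39000^0.5 / 45.0^1.25 = 188.0787


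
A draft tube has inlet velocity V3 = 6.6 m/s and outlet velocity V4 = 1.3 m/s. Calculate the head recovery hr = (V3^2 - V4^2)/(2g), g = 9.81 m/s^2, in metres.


hr = (6.6^2 - 1.3^2) / (2*9.81) = 2.1340 m


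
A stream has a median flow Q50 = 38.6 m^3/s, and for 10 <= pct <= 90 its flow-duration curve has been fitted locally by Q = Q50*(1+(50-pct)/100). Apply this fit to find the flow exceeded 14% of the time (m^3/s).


Q = 38.6 * (1 + (50 - 14)/100) = 52.4960 m^3/s


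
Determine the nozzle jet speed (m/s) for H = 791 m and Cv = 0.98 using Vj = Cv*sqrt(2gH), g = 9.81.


Vj = 0.98 * sqrt(2*9.81*791) = 122.0854 m/s


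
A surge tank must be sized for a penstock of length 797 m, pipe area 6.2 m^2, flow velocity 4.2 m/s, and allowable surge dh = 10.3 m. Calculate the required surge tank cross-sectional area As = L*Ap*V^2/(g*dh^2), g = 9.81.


As = 797 * 6.2 * 4.2^2 / (9.81 * 10.3^2) = 83.7539 m^2


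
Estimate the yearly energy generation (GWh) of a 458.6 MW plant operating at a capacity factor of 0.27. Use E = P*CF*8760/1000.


E = 458.6 * 0.27 * 8760 / 1000 = 1084.6807 GWh


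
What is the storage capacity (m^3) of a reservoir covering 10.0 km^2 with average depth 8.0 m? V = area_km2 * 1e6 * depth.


V = 10.0 * 1e6 * 8.0 = 8.0000e+07 m^3


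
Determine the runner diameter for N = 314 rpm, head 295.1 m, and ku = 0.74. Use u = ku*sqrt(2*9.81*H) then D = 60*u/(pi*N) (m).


u = 0.74 * sqrt(2*9.81*295.1) = 56.3074 m/s
D = 60 * 56.3074 / (pi * 314) = 3.4248 m


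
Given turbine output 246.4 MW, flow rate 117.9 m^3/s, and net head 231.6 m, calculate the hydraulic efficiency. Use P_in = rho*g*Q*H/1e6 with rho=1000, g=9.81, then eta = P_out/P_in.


P_in = 1000 * 9.81 * 117.9 * 231.6 / 1e6 = 267.8683 MW
eta = 246.4 / 267.8683 = 0.9199


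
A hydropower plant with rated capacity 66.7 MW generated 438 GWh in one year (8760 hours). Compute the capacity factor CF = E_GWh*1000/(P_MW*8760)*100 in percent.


CF = 438 * 1000 / (66.7 * 8760) * 100 = 74.9625 %


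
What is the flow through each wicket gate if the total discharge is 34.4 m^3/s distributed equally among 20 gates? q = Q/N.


q = 34.4 / 20 = 1.7200 m^3/s


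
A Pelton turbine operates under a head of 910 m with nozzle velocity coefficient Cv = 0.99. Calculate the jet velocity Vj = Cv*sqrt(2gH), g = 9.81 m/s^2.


Vj = 0.99 * sqrt(2*9.81*910) = 132.2834 m/s


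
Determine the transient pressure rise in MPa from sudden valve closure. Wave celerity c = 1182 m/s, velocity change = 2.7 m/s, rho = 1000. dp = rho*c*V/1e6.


dp = 1000 * 1182 * 2.7 / 1e6 = 3.1914 MPa


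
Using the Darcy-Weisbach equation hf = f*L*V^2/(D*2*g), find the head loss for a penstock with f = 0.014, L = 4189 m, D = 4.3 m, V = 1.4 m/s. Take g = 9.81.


hf = 0.014 * 4189 * 1.4^2 / (4.3 * 2 * 9.81) = 1.3625 m


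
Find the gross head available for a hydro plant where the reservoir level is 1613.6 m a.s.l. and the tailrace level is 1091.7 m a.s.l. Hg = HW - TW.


Hg = 1613.6 - 1091.7 = 521.9000 m


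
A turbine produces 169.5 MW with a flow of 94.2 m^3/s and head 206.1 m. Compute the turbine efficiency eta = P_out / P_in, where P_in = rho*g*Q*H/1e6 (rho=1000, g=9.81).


P_in = 1000 * 9.81 * 94.2 * 206.1 / 1e6 = 190.4574 MW
eta = 169.5 / 190.4574 = 0.8900


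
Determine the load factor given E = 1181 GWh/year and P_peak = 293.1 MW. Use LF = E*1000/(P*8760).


LF = 1181 * 1000 / (293.1 * 8760) = 0.4600


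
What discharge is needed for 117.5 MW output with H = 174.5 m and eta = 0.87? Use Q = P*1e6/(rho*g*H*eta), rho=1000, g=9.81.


Q = 117.5 * 1e6 / (1000 * 9.81 * 174.5 * 0.87) = 78.8959 m^3/s


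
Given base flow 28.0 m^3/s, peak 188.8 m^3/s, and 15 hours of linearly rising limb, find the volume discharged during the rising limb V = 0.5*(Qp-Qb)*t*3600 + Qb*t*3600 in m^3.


V = 0.5*(188.8 - 28.0)*15*3600 + 28.0*15*3600 = 5.8536e+06 m^3


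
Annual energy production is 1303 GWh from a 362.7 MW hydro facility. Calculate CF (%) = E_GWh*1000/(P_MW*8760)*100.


CF = 1303 * 1000 / (362.7 * 8760) * 100 = 41.0103 %


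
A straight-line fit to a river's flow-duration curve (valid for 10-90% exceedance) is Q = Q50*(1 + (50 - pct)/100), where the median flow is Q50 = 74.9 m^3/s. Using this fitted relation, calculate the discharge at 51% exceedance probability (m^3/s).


Q = 74.9 * (1 + (50 - 51)/100) = 74.1510 m^3/s


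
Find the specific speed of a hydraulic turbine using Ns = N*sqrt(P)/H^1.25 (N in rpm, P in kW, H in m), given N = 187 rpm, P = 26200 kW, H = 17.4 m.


Ns = 187 * 26200^0.5 / 17.4^1.25 = 851.7373


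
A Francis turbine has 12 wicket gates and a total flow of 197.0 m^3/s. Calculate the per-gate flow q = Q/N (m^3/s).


q = 197.0 / 12 = 16.4167 m^3/s


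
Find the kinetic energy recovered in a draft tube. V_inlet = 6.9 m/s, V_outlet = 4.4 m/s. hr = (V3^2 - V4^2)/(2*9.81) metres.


hr = (6.9^2 - 4.4^2) / (2*9.81) = 1.4399 m


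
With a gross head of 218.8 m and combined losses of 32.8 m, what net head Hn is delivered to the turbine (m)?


Hn = 218.8 - 32.8 = 186.0000 m


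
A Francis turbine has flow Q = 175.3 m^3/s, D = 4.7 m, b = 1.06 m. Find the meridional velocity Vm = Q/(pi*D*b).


Vm = 175.3 / (pi * 4.7 * 1.06) = 11.2003 m/s


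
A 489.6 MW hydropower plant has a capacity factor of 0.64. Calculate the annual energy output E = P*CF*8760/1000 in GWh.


E = 489.6 * 0.64 * 8760 / 1000 = 2744.8934 GWh


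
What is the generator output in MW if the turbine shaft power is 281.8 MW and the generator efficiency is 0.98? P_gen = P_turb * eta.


P_gen = 281.8 * 0.98 = 276.1640 MW


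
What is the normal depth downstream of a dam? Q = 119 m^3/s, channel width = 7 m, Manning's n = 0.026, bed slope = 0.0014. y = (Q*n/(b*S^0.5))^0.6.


y = (119 * 0.026 / (7 * 0.0014^0.5))^0.6 = 4.3996 m


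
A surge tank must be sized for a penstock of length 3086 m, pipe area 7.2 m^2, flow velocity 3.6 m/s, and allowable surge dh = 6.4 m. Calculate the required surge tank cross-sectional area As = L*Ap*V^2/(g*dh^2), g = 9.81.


As = 3086 * 7.2 * 3.6^2 / (9.81 * 6.4^2) = 716.6456 m^2


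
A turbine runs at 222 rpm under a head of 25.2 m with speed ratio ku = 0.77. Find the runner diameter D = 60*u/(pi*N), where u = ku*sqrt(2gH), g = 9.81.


u = 0.77 * sqrt(2*9.81*25.2) = 17.1214 m/s
D = 60 * 17.1214 / (pi * 222) = 1.4730 m


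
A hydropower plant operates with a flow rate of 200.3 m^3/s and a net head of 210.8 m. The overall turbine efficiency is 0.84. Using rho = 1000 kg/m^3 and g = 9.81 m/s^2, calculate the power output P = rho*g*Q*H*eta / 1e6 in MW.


P = 1000 * 9.81 * 200.3 * 210.8 * 0.84 / 1e6 = 347.9364 MW


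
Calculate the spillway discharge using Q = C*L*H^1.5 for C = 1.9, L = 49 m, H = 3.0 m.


Q = 1.9 * 49 * 3.0^1.5 = 483.7618 m^3/s


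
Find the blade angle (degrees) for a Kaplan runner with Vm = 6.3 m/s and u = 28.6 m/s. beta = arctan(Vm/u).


beta = arctan(6.3 / 28.6) = 12.4227 degrees


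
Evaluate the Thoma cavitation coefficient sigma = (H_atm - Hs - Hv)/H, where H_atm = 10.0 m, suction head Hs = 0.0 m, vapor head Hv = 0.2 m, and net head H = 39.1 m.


sigma = (10.0 - 0.0 - 0.2) / 39.1 = 0.2506


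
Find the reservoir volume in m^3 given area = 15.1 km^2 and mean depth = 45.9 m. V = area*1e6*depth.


V = 15.1 * 1e6 * 45.9 = 6.9309e+08 m^3


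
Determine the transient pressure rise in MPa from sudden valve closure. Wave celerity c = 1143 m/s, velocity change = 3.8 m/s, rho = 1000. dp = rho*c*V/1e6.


dp = 1000 * 1143 * 3.8 / 1e6 = 4.3434 MPa


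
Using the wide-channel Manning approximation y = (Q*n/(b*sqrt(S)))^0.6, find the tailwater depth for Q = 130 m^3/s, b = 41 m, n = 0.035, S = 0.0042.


y = (130 * 0.035 / (41 * 0.0042^0.5))^0.6 = 1.3809 m


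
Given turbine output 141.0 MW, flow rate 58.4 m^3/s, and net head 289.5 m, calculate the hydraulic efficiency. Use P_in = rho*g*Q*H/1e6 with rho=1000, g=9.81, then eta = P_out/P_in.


P_in = 1000 * 9.81 * 58.4 * 289.5 / 1e6 = 165.8557 MW
eta = 141.0 / 165.8557 = 0.8501


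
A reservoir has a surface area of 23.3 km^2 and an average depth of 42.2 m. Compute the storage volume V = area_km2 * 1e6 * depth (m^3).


V = 23.3 * 1e6 * 42.2 = 9.8326e+08 m^3


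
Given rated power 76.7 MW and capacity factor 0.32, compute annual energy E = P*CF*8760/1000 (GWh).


E = 76.7 * 0.32 * 8760 / 1000 = 215.0054 GWh


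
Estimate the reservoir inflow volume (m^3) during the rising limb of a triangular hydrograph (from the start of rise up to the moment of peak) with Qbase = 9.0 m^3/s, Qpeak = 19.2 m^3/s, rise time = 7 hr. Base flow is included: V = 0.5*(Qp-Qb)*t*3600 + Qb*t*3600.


V = 0.5*(19.2 - 9.0)*7*3600 + 9.0*7*3600 = 355320.0000 m^3


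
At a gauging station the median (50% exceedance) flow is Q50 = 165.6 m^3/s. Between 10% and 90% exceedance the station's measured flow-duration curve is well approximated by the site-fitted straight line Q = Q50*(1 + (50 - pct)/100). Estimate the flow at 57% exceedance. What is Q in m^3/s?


Q = 165.6 * (1 + (50 - 57)/100) = 154.0080 m^3/s


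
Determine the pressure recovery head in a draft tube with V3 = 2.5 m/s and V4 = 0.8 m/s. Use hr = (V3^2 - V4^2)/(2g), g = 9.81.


hr = (2.5^2 - 0.8^2) / (2*9.81) = 0.2859 m


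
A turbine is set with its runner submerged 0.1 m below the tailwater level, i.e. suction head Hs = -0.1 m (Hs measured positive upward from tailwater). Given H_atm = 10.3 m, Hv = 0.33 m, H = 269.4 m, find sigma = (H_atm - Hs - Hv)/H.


sigma = (10.3 - (-0.1) - 0.33) / 269.4 = 0.0374


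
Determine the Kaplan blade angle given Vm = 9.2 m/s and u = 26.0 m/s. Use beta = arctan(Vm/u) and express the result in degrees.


beta = arctan(9.2 / 26.0) = 19.4861 degrees


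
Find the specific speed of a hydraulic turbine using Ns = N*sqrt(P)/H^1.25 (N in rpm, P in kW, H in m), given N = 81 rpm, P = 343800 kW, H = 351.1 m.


Ns = 81 * 343800^0.5 / 351.1^1.25 = 31.2500


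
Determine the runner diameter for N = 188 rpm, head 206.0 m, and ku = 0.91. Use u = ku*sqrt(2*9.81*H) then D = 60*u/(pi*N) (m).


u = 0.91 * sqrt(2*9.81*206.0) = 57.8528 m/s
D = 60 * 57.8528 / (pi * 188) = 5.8772 m


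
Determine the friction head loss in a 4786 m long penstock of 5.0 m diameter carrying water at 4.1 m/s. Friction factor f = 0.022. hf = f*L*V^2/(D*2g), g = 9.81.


hf = 0.022 * 4786 * 4.1^2 / (5.0 * 2 * 9.81) = 18.0424 m


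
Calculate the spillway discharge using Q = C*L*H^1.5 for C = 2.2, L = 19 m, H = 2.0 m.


Q = 2.2 * 19 * 2.0^1.5 = 118.2283 m^3/s


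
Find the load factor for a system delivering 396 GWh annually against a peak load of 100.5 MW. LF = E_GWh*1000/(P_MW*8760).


LF = 396 * 1000 / (100.5 * 8760) = 0.4498


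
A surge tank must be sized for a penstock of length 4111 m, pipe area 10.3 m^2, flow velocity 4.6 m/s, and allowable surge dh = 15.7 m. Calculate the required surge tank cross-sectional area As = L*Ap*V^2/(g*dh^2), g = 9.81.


As = 4111 * 10.3 * 4.6^2 / (9.81 * 15.7^2) = 370.5374 m^2


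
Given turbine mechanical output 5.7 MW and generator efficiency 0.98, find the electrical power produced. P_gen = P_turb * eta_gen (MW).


P_gen = 5.7 * 0.98 = 5.5860 MW


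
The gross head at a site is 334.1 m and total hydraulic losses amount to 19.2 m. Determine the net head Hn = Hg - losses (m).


Hn = 334.1 - 19.2 = 314.9000 m


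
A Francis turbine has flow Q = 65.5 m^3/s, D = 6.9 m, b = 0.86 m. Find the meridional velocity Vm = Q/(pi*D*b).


Vm = 65.5 / (pi * 6.9 * 0.86) = 3.5135 m/s


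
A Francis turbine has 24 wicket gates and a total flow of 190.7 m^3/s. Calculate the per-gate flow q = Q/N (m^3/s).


q = 190.7 / 24 = 7.9458 m^3/s


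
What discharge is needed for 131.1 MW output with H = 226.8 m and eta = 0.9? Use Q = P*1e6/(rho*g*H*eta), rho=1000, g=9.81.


Q = 131.1 * 1e6 / (1000 * 9.81 * 226.8 * 0.9) = 65.4709 m^3/s


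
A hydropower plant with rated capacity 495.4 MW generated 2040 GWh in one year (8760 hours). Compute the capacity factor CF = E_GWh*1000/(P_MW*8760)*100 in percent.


CF = 2040 * 1000 / (495.4 * 8760) * 100 = 47.0078 %


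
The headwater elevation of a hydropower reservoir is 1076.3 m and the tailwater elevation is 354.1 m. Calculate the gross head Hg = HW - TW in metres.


Hg = 1076.3 - 354.1 = 722.2000 m


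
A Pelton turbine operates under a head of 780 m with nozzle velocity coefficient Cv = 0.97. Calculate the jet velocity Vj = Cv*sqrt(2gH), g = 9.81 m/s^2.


Vj = 0.97 * sqrt(2*9.81*780) = 119.9965 m/s


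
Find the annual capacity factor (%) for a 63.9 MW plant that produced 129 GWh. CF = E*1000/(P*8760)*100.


CF = 129 * 1000 / (63.9 * 8760) * 100 = 23.0454 %


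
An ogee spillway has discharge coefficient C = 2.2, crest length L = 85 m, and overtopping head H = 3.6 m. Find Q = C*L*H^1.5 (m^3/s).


Q = 2.2 * 85 * 3.6^1.5 = 1277.3072 m^3/s


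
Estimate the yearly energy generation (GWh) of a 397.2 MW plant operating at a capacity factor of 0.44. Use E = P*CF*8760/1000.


E = 397.2 * 0.44 * 8760 / 1000 = 1530.9677 GWh


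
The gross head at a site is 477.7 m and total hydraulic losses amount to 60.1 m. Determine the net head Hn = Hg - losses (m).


Hn = 477.7 - 60.1 = 417.6000 m


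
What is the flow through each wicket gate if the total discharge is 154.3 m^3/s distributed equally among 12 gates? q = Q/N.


q = 154.3 / 12 = 12.8583 m^3/s


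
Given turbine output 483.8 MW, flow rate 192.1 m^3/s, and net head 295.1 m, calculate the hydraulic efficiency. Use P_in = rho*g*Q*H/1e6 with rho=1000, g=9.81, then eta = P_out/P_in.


P_in = 1000 * 9.81 * 192.1 * 295.1 / 1e6 = 556.1162 MW
eta = 483.8 / 556.1162 = 0.8700


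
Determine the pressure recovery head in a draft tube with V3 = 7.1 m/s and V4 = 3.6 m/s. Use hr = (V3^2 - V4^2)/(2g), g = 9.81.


hr = (7.1^2 - 3.6^2) / (2*9.81) = 1.9088 m


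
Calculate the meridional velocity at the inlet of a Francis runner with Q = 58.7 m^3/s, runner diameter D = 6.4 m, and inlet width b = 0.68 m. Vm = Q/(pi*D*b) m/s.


Vm = 58.7 / (pi * 6.4 * 0.68) = 4.2934 m/s


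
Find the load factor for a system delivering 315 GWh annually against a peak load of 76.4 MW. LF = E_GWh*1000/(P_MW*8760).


LF = 315 * 1000 / (76.4 * 8760) = 0.4707


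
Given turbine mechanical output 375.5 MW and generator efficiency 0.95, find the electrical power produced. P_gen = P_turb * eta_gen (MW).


P_gen = 375.5 * 0.95 = 356.7250 MW


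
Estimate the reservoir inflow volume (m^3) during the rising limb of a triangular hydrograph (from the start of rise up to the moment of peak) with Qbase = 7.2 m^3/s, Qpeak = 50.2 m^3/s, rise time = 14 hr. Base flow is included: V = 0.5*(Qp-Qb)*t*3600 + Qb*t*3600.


V = 0.5*(50.2 - 7.2)*14*3600 + 7.2*14*3600 = 1.4465e+06 m^3


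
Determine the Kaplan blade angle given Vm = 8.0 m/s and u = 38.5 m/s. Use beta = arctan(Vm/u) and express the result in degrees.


beta = arctan(8.0 / 38.5) = 11.7386 degrees


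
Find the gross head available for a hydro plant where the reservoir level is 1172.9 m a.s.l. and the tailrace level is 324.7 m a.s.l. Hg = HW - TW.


Hg = 1172.9 - 324.7 = 848.2000 m


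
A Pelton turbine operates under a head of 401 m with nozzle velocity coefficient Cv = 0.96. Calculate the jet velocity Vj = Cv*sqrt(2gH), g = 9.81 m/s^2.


Vj = 0.96 * sqrt(2*9.81*401) = 85.1516 m/s


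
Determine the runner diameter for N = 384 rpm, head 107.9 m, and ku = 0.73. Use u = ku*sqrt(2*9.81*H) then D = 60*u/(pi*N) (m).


u = 0.73 * sqrt(2*9.81*107.9) = 33.5879 m/s
D = 60 * 33.5879 / (pi * 384) = 1.6705 m


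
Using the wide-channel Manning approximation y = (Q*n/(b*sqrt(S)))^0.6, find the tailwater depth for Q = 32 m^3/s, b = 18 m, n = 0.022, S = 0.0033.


y = (32 * 0.022 / (18 * 0.0033^0.5))^0.6 = 0.7940 m


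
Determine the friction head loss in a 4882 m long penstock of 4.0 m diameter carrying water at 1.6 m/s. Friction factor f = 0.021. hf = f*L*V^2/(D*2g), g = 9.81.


hf = 0.021 * 4882 * 1.6^2 / (4.0 * 2 * 9.81) = 3.3442 m


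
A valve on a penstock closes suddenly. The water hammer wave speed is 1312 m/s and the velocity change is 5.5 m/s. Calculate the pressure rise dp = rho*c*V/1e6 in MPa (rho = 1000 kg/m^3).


dp = 1000 * 1312 * 5.5 / 1e6 = 7.2160 MPa


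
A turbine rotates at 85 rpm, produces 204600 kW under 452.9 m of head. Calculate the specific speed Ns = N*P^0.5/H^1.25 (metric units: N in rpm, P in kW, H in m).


Ns = 85 * 204600^0.5 / 452.9^1.25 = 18.4022


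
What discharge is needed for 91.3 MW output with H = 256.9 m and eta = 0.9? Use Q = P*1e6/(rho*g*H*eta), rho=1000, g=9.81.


Q = 91.3 * 1e6 / (1000 * 9.81 * 256.9 * 0.9) = 40.2527 m^3/s


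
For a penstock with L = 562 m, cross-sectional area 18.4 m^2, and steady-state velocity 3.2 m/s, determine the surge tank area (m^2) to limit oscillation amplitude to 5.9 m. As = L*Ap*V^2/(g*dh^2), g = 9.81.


As = 562 * 18.4 * 3.2^2 / (9.81 * 5.9^2) = 310.0852 m^2


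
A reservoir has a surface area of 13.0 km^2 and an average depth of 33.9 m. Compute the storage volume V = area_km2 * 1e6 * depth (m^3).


V = 13.0 * 1e6 * 33.9 = 4.4070e+08 m^3


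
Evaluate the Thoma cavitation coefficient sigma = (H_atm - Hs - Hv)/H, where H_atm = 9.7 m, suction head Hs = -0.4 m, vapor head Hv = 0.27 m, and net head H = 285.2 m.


sigma = (9.7 - (-0.4) - 0.27) / 285.2 = 0.0345


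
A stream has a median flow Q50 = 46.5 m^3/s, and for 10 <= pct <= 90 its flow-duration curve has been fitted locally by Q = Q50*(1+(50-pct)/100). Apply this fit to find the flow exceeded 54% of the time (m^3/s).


Q = 46.5 * (1 + (50 - 54)/100) = 44.6400 m^3/s


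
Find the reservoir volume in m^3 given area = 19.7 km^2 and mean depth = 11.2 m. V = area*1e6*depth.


V = 19.7 * 1e6 * 11.2 = 2.2064e+08 m^3


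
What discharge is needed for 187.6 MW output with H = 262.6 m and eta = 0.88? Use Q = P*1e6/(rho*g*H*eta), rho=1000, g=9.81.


Q = 187.6 * 1e6 / (1000 * 9.81 * 262.6 * 0.88) = 82.7535 m^3/s


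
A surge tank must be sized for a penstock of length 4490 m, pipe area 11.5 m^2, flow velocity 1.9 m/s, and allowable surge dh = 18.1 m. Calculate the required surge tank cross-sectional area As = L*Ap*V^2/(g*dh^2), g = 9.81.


As = 4490 * 11.5 * 1.9^2 / (9.81 * 18.1^2) = 57.9996 m^2


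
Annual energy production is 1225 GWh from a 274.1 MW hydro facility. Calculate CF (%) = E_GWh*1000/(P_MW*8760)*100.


CF = 1225 * 1000 / (274.1 * 8760) * 100 = 51.0179 %


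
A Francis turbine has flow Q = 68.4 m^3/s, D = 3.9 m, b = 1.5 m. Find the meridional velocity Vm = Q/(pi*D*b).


Vm = 68.4 / (pi * 3.9 * 1.5) = 3.7218 m/s


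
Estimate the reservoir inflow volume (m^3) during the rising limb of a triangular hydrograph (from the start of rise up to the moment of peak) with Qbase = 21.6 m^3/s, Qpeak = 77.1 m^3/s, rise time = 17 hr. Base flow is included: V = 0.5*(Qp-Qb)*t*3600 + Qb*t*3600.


V = 0.5*(77.1 - 21.6)*17*3600 + 21.6*17*3600 = 3.0202e+06 m^3


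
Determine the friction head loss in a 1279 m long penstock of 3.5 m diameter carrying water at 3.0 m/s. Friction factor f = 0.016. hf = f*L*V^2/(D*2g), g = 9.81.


hf = 0.016 * 1279 * 3.0^2 / (3.5 * 2 * 9.81) = 2.6820 m


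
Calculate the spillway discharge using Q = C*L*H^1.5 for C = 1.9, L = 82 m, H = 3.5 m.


Q = 1.9 * 82 * 3.5^1.5 = 1020.1629 m^3/s


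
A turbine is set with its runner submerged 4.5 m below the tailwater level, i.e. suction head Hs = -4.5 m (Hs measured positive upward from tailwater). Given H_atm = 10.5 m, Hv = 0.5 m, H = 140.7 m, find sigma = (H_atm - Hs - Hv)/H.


sigma = (10.5 - (-4.5) - 0.5) / 140.7 = 0.1031


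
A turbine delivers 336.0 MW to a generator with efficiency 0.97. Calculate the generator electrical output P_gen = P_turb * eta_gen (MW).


P_gen = 336.0 * 0.97 = 325.9200 MW


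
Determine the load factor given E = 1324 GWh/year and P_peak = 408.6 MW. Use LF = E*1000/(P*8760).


LF = 1324 * 1000 / (408.6 * 8760) = 0.3699


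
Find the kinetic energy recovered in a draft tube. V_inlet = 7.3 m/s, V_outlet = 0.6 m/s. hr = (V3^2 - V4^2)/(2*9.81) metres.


hr = (7.3^2 - 0.6^2) / (2*9.81) = 2.6978 m
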